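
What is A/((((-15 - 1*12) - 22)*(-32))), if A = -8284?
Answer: -2071/392 ≈ -5.2832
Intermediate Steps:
A/((((-15 - 1*12) - 22)*(-32))) = -8284*(-1/(32*((-15 - 1*12) - 22))) = -8284*(-1/(32*((-15 - 12) - 22))) = -8284*(-1/(32*(-27 - 22))) = -8284/((-49*(-32))) = -8284/1568 = -8284*1/1568 = -2071/392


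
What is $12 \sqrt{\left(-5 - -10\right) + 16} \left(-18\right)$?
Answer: $- 216 \sqrt{21} \approx -989.84$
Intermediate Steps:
$12 \sqrt{\left(-5 - -10\right) + 16} \left(-18\right) = 12 \sqrt{\left(-5 + 10\right) + 16} \left(-18\right) = 12 \sqrt{5 + 16} \left(-18\right) = 12 \sqrt{21} \left(-18\right) = - 216 \sqrt{21}$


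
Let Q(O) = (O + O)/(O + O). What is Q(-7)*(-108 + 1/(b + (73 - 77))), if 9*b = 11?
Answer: -2709/25 ≈ -108.36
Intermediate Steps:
b = 11/9 (b = (⅑)*11 = 11/9 ≈ 1.2222)
Q(O) = 1 (Q(O) = (2*O)/((2*O)) = (2*O)*(1/(2*O)) = 1)
Q(-7)*(-108 + 1/(b + (73 - 77))) = 1*(-108 + 1/(11/9 + (73 - 77))) = 1*(-108 + 1/(11/9 - 4)) = 1*(-108 + 1/(-25/9)) = 1*(-108 - 9/25) = 1*(-2709/25) = -2709/25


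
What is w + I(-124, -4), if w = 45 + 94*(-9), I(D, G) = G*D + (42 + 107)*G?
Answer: -901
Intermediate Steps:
I(D, G) = 149*G + D*G (I(D, G) = D*G + 149*G = 149*G + D*G)
w = -801 (w = 45 - 846 = -801)
w + I(-124, -4) = -801 - 4*(149 - 124) = -801 - 4*25 = -801 - 100 = -901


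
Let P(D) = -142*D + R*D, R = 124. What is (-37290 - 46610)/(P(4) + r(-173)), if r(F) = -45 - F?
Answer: -20975/14 ≈ -1498.2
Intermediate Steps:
P(D) = -18*D (P(D) = -142*D + 124*D = -18*D)
(-37290 - 46610)/(P(4) + r(-173)) = (-37290 - 46610)/(-18*4 + (-45 - 1*(-173))) = -83900/(-72 + (-45 + 173)) = -83900/(-72 + 128) = -83900/56 = -83900*1/56 = -20975/14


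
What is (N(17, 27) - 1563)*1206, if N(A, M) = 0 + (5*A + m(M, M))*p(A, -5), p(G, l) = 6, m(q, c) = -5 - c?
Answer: -1501470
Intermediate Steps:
N(A, M) = -30 - 6*M + 30*A (N(A, M) = 0 + (5*A + (-5 - M))*6 = 0 + (-5 - M + 5*A)*6 = 0 + (-30 - 6*M + 30*A) = -30 - 6*M + 30*A)
(N(17, 27) - 1563)*1206 = ((-30 - 6*27 + 30*17) - 1563)*1206 = ((-30 - 162 + 510) - 1563)*1206 = (318 - 1563)*1206 = -1245*1206 = -1501470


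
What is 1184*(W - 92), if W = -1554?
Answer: -1948864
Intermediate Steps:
1184*(W - 92) = 1184*(-1554 - 92) = 1184*(-1646) = -1948864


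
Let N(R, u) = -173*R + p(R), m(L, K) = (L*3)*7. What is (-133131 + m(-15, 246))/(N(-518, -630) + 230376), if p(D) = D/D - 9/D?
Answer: -69125028/165755347 ≈ -0.41703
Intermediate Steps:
p(D) = 1 - 9/D
m(L, K) = 21*L (m(L, K) = (3*L)*7 = 21*L)
N(R, u) = -173*R + (-9 + R)/R
(-133131 + m(-15, 246))/(N(-518, -630) + 230376) = (-133131 + 21*(-15))/((1 - 173*(-518) - 9/(-518)) + 230376) = (-133131 - 315)/((1 + 89614 - 9*(-1/518)) + 230376) = -133446/((1 + 89614 + 9/518) + 230376) = -133446/(46420579/518 + 230376) = -133446/165755347/518 = -133446*518/165755347 = -69125028/165755347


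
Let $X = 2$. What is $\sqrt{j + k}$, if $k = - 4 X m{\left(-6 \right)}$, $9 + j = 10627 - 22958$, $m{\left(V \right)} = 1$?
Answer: $42 i \sqrt{7} \approx 111.12 i$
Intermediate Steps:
$j = -12340$ ($j = -9 + \left(10627 - 22958\right) = -9 - 12331 = -12340$)
$k = -8$ ($k = \left(-4\right) 2 \cdot 1 = \left(-8\right) 1 = -8$)
$\sqrt{j + k} = \sqrt{-12340 - 8} = \sqrt{-12348} = 42 i \sqrt{7}$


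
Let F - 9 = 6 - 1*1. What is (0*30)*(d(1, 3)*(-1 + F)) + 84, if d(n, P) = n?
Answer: 84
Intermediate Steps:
F = 14 (F = 9 + (6 - 1*1) = 9 + (6 - 1) = 9 + 5 = 14)
(0*30)*(d(1, 3)*(-1 + F)) + 84 = (0*30)*(1*(-1 + 14)) + 84 = 0*(1*13) + 84 = 0*13 + 84 = 0 + 84 = 84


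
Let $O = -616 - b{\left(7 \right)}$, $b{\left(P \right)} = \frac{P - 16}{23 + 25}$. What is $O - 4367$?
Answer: $- \frac{79725}{16} \approx -4982.8$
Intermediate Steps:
$b{\left(P \right)} = - \frac{1}{3} + \frac{P}{48}$ ($b{\left(P \right)} = \frac{-16 + P}{48} = \left(-16 + P\right) \frac{1}{48} = - \frac{1}{3} + \frac{P}{48}$)
$O = - \frac{9853}{16}$ ($O = -616 - \left(- \frac{1}{3} + \frac{1}{48} \cdot 7\right) = -616 - \left(- \frac{1}{3} + \frac{7}{48}\right) = -616 - - \frac{3}{16} = -616 + \frac{3}{16} = - \frac{9853}{16} \approx -615.81$)
$O - 4367 = - \frac{9853}{16} - 4367 = - \frac{79725}{16}$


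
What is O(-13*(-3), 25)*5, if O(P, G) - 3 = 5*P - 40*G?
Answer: -4010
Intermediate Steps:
O(P, G) = 3 - 40*G + 5*P (O(P, G) = 3 + (5*P - 40*G) = 3 + (-40*G + 5*P) = 3 - 40*G + 5*P)
O(-13*(-3), 25)*5 = (3 - 40*25 + 5*(-13*(-3)))*5 = (3 - 1000 + 5*39)*5 = (3 - 1000 + 195)*5 = -802*5 = -4010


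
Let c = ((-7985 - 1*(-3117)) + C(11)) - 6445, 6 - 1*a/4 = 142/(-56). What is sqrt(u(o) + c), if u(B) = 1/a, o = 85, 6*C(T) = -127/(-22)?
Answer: I*sqrt(2814643525089)/15774 ≈ 106.36*I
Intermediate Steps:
a = 239/7 (a = 24 - 568/(-56) = 24 - 568*(-1)/56 = 24 - 4*(-71/28) = 24 + 71/7 = 239/7 ≈ 34.143)
C(T) = 127/132 (C(T) = (-127/(-22))/6 = (-127*(-1/22))/6 = (1/6)*(127/22) = 127/132)
c = -1493189/132 (c = ((-7985 - 1*(-3117)) + 127/132) - 6445 = ((-7985 + 3117) + 127/132) - 6445 = (-4868 + 127/132) - 6445 = -642449/132 - 6445 = -1493189/132 ≈ -11312.)
u(B) = 7/239 (u(B) = 1/(239/7) = 7/239)
sqrt(u(o) + c) = sqrt(7/239 - 1493189/132) = sqrt(-356871247/31548) = I*sqrt(2814643525089)/15774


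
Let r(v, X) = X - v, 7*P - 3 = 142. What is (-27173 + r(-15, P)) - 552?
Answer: -193825/7 ≈ -27689.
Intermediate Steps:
P = 145/7 (P = 3/7 + (1/7)*142 = 3/7 + 142/7 = 145/7 ≈ 20.714)
(-27173 + r(-15, P)) - 552 = (-27173 + (145/7 - 1*(-15))) - 552 = (-27173 + (145/7 + 15)) - 552 = (-27173 + 250/7) - 552 = -189961/7 - 552 = -193825/7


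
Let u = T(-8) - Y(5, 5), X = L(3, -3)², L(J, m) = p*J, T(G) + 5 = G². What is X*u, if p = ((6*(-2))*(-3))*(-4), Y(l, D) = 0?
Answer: 11010816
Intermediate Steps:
p = -144 (p = -12*(-3)*(-4) = 36*(-4) = -144)
T(G) = -5 + G²
L(J, m) = -144*J
X = 186624 (X = (-144*3)² = (-432)² = 186624)
u = 59 (u = (-5 + (-8)²) - 1*0 = (-5 + 64) + 0 = 59 + 0 = 59)
X*u = 186624*59 = 11010816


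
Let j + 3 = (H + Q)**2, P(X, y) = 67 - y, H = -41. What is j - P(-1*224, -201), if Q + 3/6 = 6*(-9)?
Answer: 35397/4 ≈ 8849.3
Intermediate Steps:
Q = -109/2 (Q = -1/2 + 6*(-9) = -1/2 - 54 = -109/2 ≈ -54.500)
j = 36469/4 (j = -3 + (-41 - 109/2)**2 = -3 + (-191/2)**2 = -3 + 36481/4 = 36469/4 ≈ 9117.3)
j - P(-1*224, -201) = 36469/4 - (67 - 1*(-201)) = 36469/4 - (67 + 201) = 36469/4 - 1*268 = 36469/4 - 268 = 35397/4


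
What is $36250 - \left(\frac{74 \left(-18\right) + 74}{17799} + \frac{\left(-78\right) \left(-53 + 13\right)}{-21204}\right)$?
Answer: $\frac{22354893076}{616683} \approx 36250.0$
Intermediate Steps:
$36250 - \left(\frac{74 \left(-18\right) + 74}{17799} + \frac{\left(-78\right) \left(-53 + 13\right)}{-21204}\right) = 36250 - \left(\left(-1332 + 74\right) \frac{1}{17799} + \left(-78\right) \left(-40\right) \left(- \frac{1}{21204}\right)\right) = 36250 - \left(\left(-1258\right) \frac{1}{17799} + 3120 \left(- \frac{1}{21204}\right)\right) = 36250 - \left(- \frac{74}{1047} - \frac{260}{1767}\right) = 36250 - - \frac{134326}{616683} = 36250 + \frac{134326}{616683} = \frac{22354893076}{616683}$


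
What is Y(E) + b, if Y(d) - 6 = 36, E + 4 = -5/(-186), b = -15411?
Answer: -15369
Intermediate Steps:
E = -739/186 (E = -4 - 5/(-186) = -4 - 5*(-1/186) = -4 + 5/186 = -739/186 ≈ -3.9731)
Y(d) = 42 (Y(d) = 6 + 36 = 42)
Y(E) + b = 42 - 15411 = -15369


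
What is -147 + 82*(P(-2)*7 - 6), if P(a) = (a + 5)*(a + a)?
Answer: -7527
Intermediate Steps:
P(a) = 2*a*(5 + a) (P(a) = (5 + a)*(2*a) = 2*a*(5 + a))
-147 + 82*(P(-2)*7 - 6) = -147 + 82*((2*(-2)*(5 - 2))*7 - 6) = -147 + 82*((2*(-2)*3)*7 - 6) = -147 + 82*(-12*7 - 6) = -147 + 82*(-84 - 6) = -147 + 82*(-90) = -147 - 7380 = -7527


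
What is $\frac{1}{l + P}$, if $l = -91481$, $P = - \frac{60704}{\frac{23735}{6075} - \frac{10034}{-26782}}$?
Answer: $- \frac{17415683}{1840118602963} \approx -9.4644 \cdot 10^{-6}$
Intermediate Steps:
$P = - \frac{246914506440}{17415683}$ ($P = - \frac{60704}{23735 \cdot \frac{1}{6075} - - \frac{5017}{13391}} = - \frac{60704}{\frac{4747}{1215} + \frac{5017}{13391}} = - \frac{60704}{\frac{69662732}{16270065}} = \left(-60704\right) \frac{16270065}{69662732} = - \frac{246914506440}{17415683} \approx -14178.0$)
$\frac{1}{l + P} = \frac{1}{-91481 - \frac{246914506440}{17415683}} = \frac{1}{- \frac{1840118602963}{17415683}} = - \frac{17415683}{1840118602963}$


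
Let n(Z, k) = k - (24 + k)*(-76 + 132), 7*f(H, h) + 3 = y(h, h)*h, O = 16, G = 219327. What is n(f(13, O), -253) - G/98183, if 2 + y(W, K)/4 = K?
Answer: 1234039166/98183 ≈ 12569.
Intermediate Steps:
y(W, K) = -8 + 4*K
f(H, h) = -3/7 + h*(-8 + 4*h)/7 (f(H, h) = -3/7 + ((-8 + 4*h)*h)/7 = -3/7 + (h*(-8 + 4*h))/7 = -3/7 + h*(-8 + 4*h)/7)
n(Z, k) = -1344 - 55*k (n(Z, k) = k - (24 + k)*56 = k - (1344 + 56*k) = k + (-1344 - 56*k) = -1344 - 55*k)
n(f(13, O), -253) - G/98183 = (-1344 - 55*(-253)) - 219327/98183 = (-1344 + 13915) - 219327/98183 = 12571 - 1*219327/98183 = 12571 - 219327/98183 = 1234039166/98183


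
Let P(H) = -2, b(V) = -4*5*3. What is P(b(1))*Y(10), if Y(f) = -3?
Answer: 6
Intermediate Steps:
b(V) = -60 (b(V) = -20*3 = -60)
P(b(1))*Y(10) = -2*(-3) = 6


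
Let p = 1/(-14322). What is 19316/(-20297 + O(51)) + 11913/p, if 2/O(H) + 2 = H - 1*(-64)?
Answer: -391322419534882/2293559 ≈ -1.7062e+8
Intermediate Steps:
O(H) = 2/(62 + H) (O(H) = 2/(-2 + (H - 1*(-64))) = 2/(-2 + (H + 64)) = 2/(-2 + (64 + H)) = 2/(62 + H))
p = -1/14322 ≈ -6.9823e-5
19316/(-20297 + O(51)) + 11913/p = 19316/(-20297 + 2/(62 + 51)) + 11913/(-1/14322) = 19316/(-20297 + 2/113) + 11913*(-14322) = 19316/(-20297 + 2*(1/113)) - 170617986 = 19316/(-20297 + 2/113) - 170617986 = 19316/(-2293559/113) - 170617986 = 19316*(-113/2293559) - 170617986 = -2182708/2293559 - 170617986 = -391322419534882/2293559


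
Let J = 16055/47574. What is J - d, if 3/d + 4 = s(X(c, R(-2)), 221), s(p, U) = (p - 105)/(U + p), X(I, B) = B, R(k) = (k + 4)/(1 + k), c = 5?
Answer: 47038183/46765242 ≈ 1.0058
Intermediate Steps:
R(k) = (4 + k)/(1 + k)
J = 16055/47574 (J = 16055*(1/47574) = 16055/47574 ≈ 0.33747)
s(p, U) = (-105 + p)/(U + p)
d = -657/983 (d = 3/(-4 + (-105 + (4 - 2)/(1 - 2))/(221 + (4 - 2)/(1 - 2))) = 3/(-4 + (-105 + 2/(-1))/(221 + 2/(-1))) = 3/(-4 + (-105 - 1*2)/(221 - 1*2)) = 3/(-4 + (-105 - 2)/(221 - 2)) = 3/(-4 - 107/219) = 3/(-983/219) = 3*(-219/983) = -657/983 ≈ -0.66836)
J - d = 16055/47574 - 1*(-657/983) = 16055/47574 + 657/983 = 47038183/46765242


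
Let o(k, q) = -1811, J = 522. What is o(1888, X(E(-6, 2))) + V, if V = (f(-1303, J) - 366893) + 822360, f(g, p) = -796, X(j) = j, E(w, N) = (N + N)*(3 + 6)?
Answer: 452860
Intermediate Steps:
E(w, N) = 18*N (E(w, N) = (2*N)*9 = 18*N)
V = 454671 (V = (-796 - 366893) + 822360 = -367689 + 822360 = 454671)
o(1888, X(E(-6, 2))) + V = -1811 + 454671 = 452860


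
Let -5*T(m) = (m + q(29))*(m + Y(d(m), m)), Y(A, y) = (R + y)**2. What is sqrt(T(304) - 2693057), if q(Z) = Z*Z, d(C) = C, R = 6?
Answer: I*sqrt(24769573) ≈ 4976.9*I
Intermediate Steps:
Y(A, y) = (6 + y)**2
q(Z) = Z**2
T(m) = -(841 + m)*(m + (6 + m)**2)/5 (T(m) = -(m + 29**2)*(m + (6 + m)**2)/5 = -(m + 841)*(m + (6 + m)**2)/5 = -(841 + m)*(m + (6 + m)**2)/5)
sqrt(T(304) - 2693057) = sqrt((-30276/5 - 10969/5*304 - 854/5*304**2 - 1/5*304**3) - 2693057) = sqrt((-30276/5 - 3334576/5 - 854/5*92416 - 1/5*28094464) - 2693057) = sqrt((-30276/5 - 3334576/5 - 78923264/5 - 28094464/5) - 2693057) = sqrt(-22076516 - 2693057) = sqrt(-24769573) = I*sqrt(24769573)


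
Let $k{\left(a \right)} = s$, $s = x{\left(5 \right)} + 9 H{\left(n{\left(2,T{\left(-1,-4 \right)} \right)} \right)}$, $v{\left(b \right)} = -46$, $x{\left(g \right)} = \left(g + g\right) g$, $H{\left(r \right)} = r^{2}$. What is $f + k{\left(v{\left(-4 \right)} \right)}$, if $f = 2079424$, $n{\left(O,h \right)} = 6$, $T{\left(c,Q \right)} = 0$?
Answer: $2079798$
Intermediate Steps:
$x{\left(g \right)} = 2 g^{2}$ ($x{\left(g \right)} = 2 g g = 2 g^{2}$)
$s = 374$ ($s = 2 \cdot 5^{2} + 9 \cdot 6^{2} = 2 \cdot 25 + 9 \cdot 36 = 50 + 324 = 374$)
$k{\left(a \right)} = 374$
$f + k{\left(v{\left(-4 \right)} \right)} = 2079424 + 374 = 2079798$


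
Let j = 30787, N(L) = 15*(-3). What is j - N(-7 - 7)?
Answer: 30832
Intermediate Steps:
N(L) = -45
j - N(-7 - 7) = 30787 - 1*(-45) = 30787 + 45 = 30832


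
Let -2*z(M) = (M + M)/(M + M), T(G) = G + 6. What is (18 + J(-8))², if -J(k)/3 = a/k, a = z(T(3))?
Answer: 81225/256 ≈ 317.29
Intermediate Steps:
T(G) = 6 + G
z(M) = -½ (z(M) = -(M + M)/(2*(M + M)) = -2*M/(2*(2*M)) = -2*M*1/(2*M)/2 = -½*1 = -½)
a = -½ ≈ -0.50000
J(k) = 3/(2*k) (J(k) = -(-3)/(2*k) = 3/(2*k))
(18 + J(-8))² = (18 + (3/2)/(-8))² = (18 + (3/2)*(-⅛))² = (18 - 3/16)² = (285/16)² = 81225/256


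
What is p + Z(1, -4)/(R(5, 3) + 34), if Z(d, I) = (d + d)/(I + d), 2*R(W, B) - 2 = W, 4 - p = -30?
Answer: 7646/225 ≈ 33.982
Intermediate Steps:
p = 34 (p = 4 - 1*(-30) = 4 + 30 = 34)
R(W, B) = 1 + W/2
Z(d, I) = 2*d/(I + d) (Z(d, I) = (2*d)/(I + d) = 2*d/(I + d))
p + Z(1, -4)/(R(5, 3) + 34) = 34 + (2*1/(-4 + 1))/((1 + (½)*5) + 34) = 34 + (2*1/(-3))/((1 + 5/2) + 34) = 34 + (2*1*(-⅓))/(7/2 + 34) = 34 - 2/(3*75/2) = 34 - ⅔*2/75 = 34 - 4/225 = 7646/225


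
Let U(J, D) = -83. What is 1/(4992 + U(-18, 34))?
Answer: 1/4909 ≈ 0.00020371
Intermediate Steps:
1/(4992 + U(-18, 34)) = 1/(4992 - 83) = 1/4909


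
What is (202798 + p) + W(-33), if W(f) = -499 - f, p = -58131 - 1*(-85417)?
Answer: 229618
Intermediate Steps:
p = 27286 (p = -58131 + 85417 = 27286)
(202798 + p) + W(-33) = (202798 + 27286) + (-499 - 1*(-33)) = 230084 + (-499 + 33) = 230084 - 466 = 229618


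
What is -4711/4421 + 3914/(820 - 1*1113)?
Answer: -18684117/1295353 ≈ -14.424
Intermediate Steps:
-4711/4421 + 3914/(820 - 1*1113) = -4711*1/4421 + 3914/(820 - 1113) = -4711/4421 + 3914/(-293) = -4711/4421 + 3914*(-1/293) = -4711/4421 - 3914/293 = -18684117/1295353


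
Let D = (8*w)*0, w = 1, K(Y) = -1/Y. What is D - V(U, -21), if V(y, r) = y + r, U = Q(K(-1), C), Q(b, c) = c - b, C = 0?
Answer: 22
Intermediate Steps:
U = -1 (U = 0 - (-1)/(-1) = 0 - (-1)*(-1) = 0 - 1*1 = 0 - 1 = -1)
V(y, r) = r + y
D = 0 (D = (8*1)*0 = 8*0 = 0)
D - V(U, -21) = 0 - (-21 - 1) = 0 - 1*(-22) = 0 + 22 = 22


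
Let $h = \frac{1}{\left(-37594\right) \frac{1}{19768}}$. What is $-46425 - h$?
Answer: $- \frac{872640841}{18797} \approx -46425.0$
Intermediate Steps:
$h = - \frac{9884}{18797}$ ($h = \frac{1}{\left(-37594\right) \frac{1}{19768}} = \frac{1}{- \frac{18797}{9884}} = - \frac{9884}{18797} \approx -0.52583$)
$-46425 - h = -46425 - - \frac{9884}{18797} = -46425 + \frac{9884}{18797} = - \frac{872640841}{18797}$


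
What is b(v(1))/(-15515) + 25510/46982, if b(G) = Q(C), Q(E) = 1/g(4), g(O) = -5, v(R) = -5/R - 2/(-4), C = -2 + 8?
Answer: 989492616/1822314325 ≈ 0.54299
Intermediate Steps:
C = 6
v(R) = ½ - 5/R (v(R) = -5/R - 2*(-¼) = -5/R + ½ = ½ - 5/R)
Q(E) = -⅕ (Q(E) = 1/(-5) = -⅕)
b(G) = -⅕
b(v(1))/(-15515) + 25510/46982 = -⅕/(-15515) + 25510/46982 = -⅕*(-1/15515) + 25510*(1/46982) = 1/77575 + 12755/23491 = 989492616/1822314325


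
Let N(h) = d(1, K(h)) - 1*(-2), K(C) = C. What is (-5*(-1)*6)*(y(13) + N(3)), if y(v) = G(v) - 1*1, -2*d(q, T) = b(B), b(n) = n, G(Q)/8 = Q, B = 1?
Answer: 3135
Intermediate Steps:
G(Q) = 8*Q
d(q, T) = -1/2 (d(q, T) = -1/2*1 = -1/2)
y(v) = -1 + 8*v (y(v) = 8*v - 1*1 = 8*v - 1 = -1 + 8*v)
N(h) = 3/2 (N(h) = -1/2 - 1*(-2) = -1/2 + 2 = 3/2)
(-5*(-1)*6)*(y(13) + N(3)) = (-5*(-1)*6)*((-1 + 8*13) + 3/2) = (5*6)*((-1 + 104) + 3/2) = 30*(103 + 3/2) = 30*(209/2) = 3135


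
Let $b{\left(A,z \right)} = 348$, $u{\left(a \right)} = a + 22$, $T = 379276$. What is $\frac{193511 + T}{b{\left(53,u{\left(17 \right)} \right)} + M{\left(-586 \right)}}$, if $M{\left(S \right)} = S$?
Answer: $- \frac{572787}{238} \approx -2406.7$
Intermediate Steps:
$u{\left(a \right)} = 22 + a$
$\frac{193511 + T}{b{\left(53,u{\left(17 \right)} \right)} + M{\left(-586 \right)}} = \frac{193511 + 379276}{348 - 586} = \frac{572787}{-238} = 572787 \left(- \frac{1}{238}\right) = - \frac{572787}{238}$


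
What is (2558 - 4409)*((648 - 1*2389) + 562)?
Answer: 2182329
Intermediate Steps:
(2558 - 4409)*((648 - 1*2389) + 562) = -1851*((648 - 2389) + 562) = -1851*(-1741 + 562) = -1851*(-1179) = 2182329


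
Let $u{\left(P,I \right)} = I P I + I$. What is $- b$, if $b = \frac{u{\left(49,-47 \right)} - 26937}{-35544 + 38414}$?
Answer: $- \frac{81257}{2870} \approx -28.313$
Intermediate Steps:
$u{\left(P,I \right)} = I + P I^{2}$ ($u{\left(P,I \right)} = P I^{2} + I = I + P I^{2}$)
$b = \frac{81257}{2870}$ ($b = \frac{- 47 \left(1 - 2303\right) - 26937}{-35544 + 38414} = \frac{- 47 \left(1 - 2303\right) - 26937}{2870} = \left(\left(-47\right) \left(-2302\right) - 26937\right) \frac{1}{2870} = \left(108194 - 26937\right) \frac{1}{2870} = 81257 \cdot \frac{1}{2870} = \frac{81257}{2870} \approx 28.313$)
$- b = \left(-1\right) \frac{81257}{2870} = - \frac{81257}{2870}$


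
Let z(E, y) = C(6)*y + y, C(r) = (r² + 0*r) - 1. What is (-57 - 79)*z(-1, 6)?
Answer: -29376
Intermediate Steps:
C(r) = -1 + r² (C(r) = (r² + 0) - 1 = r² - 1 = -1 + r²)
z(E, y) = 36*y (z(E, y) = (-1 + 6²)*y + y = (-1 + 36)*y + y = 35*y + y = 36*y)
(-57 - 79)*z(-1, 6) = (-57 - 79)*(36*6) = -136*216 = -29376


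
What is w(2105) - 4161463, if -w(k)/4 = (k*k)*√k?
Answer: -4161463 - 17724100*√2105 ≈ -8.1735e+8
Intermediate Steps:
w(k) = -4*k^(5/2) (w(k) = -4*k*k*√k = -4*k²*√k = -4*k^(5/2))
w(2105) - 4161463 = -17724100*√2105 - 4161463 = -4161463 - 17724100*√2105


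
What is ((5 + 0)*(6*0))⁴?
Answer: 0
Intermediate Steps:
((5 + 0)*(6*0))⁴ = (5*0)⁴ = 0⁴ = 0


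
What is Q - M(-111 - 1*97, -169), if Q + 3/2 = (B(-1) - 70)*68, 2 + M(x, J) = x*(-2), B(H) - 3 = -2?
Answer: -10215/2 ≈ -5107.5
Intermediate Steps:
B(H) = 1 (B(H) = 3 - 2 = 1)
M(x, J) = -2 - 2*x (M(x, J) = -2 + x*(-2) = -2 - 2*x)
Q = -9387/2 (Q = -3/2 + (1 - 70)*68 = -3/2 - 69*68 = -3/2 - 4692 = -9387/2 ≈ -4693.5)
Q - M(-111 - 1*97, -169) = -9387/2 - (-2 - 2*(-111 - 1*97)) = -9387/2 - (-2 - 2*(-111 - 97)) = -9387/2 - (-2 - 2*(-208)) = -9387/2 - (-2 + 416) = -9387/2 - 1*414 = -9387/2 - 414 = -10215/2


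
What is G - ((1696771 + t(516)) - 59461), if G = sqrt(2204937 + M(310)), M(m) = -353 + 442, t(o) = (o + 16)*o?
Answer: -1911822 + sqrt(2205026) ≈ -1.9103e+6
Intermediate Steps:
t(o) = o*(16 + o) (t(o) = (16 + o)*o = o*(16 + o))
M(m) = 89
G = sqrt(2205026) (G = sqrt(2204937 + 89) = sqrt(2205026) ≈ 1484.9)
G - ((1696771 + t(516)) - 59461) = sqrt(2205026) - ((1696771 + 516*(16 + 516)) - 59461) = sqrt(2205026) - ((1696771 + 516*532) - 59461) = sqrt(2205026) - ((1696771 + 274512) - 59461) = sqrt(2205026) - (1971283 - 59461) = sqrt(2205026) - 1*1911822 = sqrt(2205026) - 1911822 = -1911822 + sqrt(2205026)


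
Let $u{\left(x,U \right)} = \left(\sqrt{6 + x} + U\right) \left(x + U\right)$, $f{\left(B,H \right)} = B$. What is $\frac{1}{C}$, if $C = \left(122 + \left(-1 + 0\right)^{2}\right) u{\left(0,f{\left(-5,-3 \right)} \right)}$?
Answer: $\frac{1}{2337} + \frac{\sqrt{6}}{11685} \approx 0.00063753$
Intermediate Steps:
$u{\left(x,U \right)} = \left(U + x\right) \left(U + \sqrt{6 + x}\right)$ ($u{\left(x,U \right)} = \left(U + \sqrt{6 + x}\right) \left(U + x\right) = \left(U + x\right) \left(U + \sqrt{6 + x}\right)$)
$C = 3075 - 615 \sqrt{6}$ ($C = \left(122 + \left(-1 + 0\right)^{2}\right) \left(\left(-5\right)^{2} - 0 - 5 \sqrt{6 + 0} + 0 \sqrt{6 + 0}\right) = \left(122 + \left(-1\right)^{2}\right) \left(25 + 0 - 5 \sqrt{6} + 0 \sqrt{6}\right) = \left(122 + 1\right) \left(25 + 0 - 5 \sqrt{6} + 0\right) = 123 \left(25 - 5 \sqrt{6}\right) = 3075 - 615 \sqrt{6} \approx 1568.6$)
$\frac{1}{C} = \frac{1}{3075 - 615 \sqrt{6}}$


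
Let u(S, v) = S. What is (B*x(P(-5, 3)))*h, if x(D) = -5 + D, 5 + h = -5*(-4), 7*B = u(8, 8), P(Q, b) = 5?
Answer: 0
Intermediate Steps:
B = 8/7 (B = (1/7)*8 = 8/7 ≈ 1.1429)
h = 15 (h = -5 - 5*(-4) = -5 + 20 = 15)
(B*x(P(-5, 3)))*h = (8*(-5 + 5)/7)*15 = ((8/7)*0)*15 = 0*15 = 0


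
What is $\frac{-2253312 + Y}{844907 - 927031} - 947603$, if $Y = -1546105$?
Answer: $- \frac{77817149355}{82124} \approx -9.4756 \cdot 10^{5}$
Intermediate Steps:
$\frac{-2253312 + Y}{844907 - 927031} - 947603 = \frac{-2253312 - 1546105}{844907 - 927031} - 947603 = - \frac{3799417}{-82124} - 947603 = \left(-3799417\right) \left(- \frac{1}{82124}\right) - 947603 = \frac{3799417}{82124} - 947603 = - \frac{77817149355}{82124}$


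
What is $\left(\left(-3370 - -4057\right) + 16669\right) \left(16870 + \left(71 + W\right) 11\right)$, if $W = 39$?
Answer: $313796480$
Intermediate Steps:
$\left(\left(-3370 - -4057\right) + 16669\right) \left(16870 + \left(71 + W\right) 11\right) = \left(\left(-3370 - -4057\right) + 16669\right) \left(16870 + \left(71 + 39\right) 11\right) = \left(\left(-3370 + 4057\right) + 16669\right) \left(16870 + 110 \cdot 11\right) = \left(687 + 16669\right) \left(16870 + 1210\right) = 17356 \cdot 18080 = 313796480$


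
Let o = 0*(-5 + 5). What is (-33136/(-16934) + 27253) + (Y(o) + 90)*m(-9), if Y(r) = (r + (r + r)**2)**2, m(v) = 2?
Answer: 232291779/8467 ≈ 27435.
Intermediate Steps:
o = 0 (o = 0*0 = 0)
Y(r) = (r + 4*r**2)**2 (Y(r) = (r + (2*r)**2)**2 = (r + 4*r**2)**2)
(-33136/(-16934) + 27253) + (Y(o) + 90)*m(-9) = (-33136/(-16934) + 27253) + (0**2*(1 + 4*0)**2 + 90)*2 = (-33136*(-1/16934) + 27253) + (0*(1 + 0)**2 + 90)*2 = (16568/8467 + 27253) + (0*1**2 + 90)*2 = 230767719/8467 + (0*1 + 90)*2 = 230767719/8467 + (0 + 90)*2 = 230767719/8467 + 90*2 = 230767719/8467 + 180 = 232291779/8467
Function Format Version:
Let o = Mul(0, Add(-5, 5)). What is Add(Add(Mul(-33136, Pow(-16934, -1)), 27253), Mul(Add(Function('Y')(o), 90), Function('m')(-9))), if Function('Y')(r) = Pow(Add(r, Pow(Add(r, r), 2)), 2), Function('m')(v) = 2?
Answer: Rational(232291779, 8467) ≈ 27435.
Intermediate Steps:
o = 0 (o = Mul(0, 0) = 0)
Function('Y')(r) = Pow(Add(r, Mul(4, Pow(r, 2))), 2) (Function('Y')(r) = Pow(Add(r, Pow(Mul(2, r), 2)), 2) = Pow(Add(r, Mul(4, Pow(r, 2))), 2))
Add(Add(Mul(-33136, Pow(-16934, -1)), 27253), Mul(Add(Function('Y')(o), 90), Function('m')(-9))) = Add(Add(Mul(-33136, Pow(-16934, -1)), 27253), Mul(Add(Mul(Pow(0, 2), Pow(Add(1, Mul(4, 0)), 2)), 90), 2)) = Add(Add(Mul(-33136, Rational(-1, 16934)), 27253), Mul(Add(Mul(0, Pow(Add(1, 0), 2)), 90), 2)) = Add(Add(Rational(16568, 8467), 27253), Mul(Add(Mul(0, Pow(1, 2)), 90), 2)) = Add(Rational(230767719, 8467), Mul(Add(Mul(0, 1), 90), 2)) = Add(Rational(230767719, 8467), Mul(Add(0, 90), 2)) = Add(Rational(230767719, 8467), Mul(90, 2)) = Add(Rational(230767719, 8467), 180) = Rational(232291779, 8467)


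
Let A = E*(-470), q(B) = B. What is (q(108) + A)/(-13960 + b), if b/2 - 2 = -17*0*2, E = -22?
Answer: -2612/3489 ≈ -0.74864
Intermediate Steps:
A = 10340 (A = -22*(-470) = 10340)
b = 4 (b = 4 + 2*(-17*0*2) = 4 + 2*(0*2) = 4 + 2*0 = 4 + 0 = 4)
(q(108) + A)/(-13960 + b) = (108 + 10340)/(-13960 + 4) = 10448/(-13956) = 10448*(-1/13956) = -2612/3489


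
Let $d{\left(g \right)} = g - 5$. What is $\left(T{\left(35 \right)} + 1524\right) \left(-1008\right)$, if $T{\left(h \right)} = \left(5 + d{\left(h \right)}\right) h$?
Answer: $-2770992$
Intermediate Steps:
$d{\left(g \right)} = -5 + g$
$T{\left(h \right)} = h^{2}$ ($T{\left(h \right)} = \left(5 + \left(-5 + h\right)\right) h = h h = h^{2}$)
$\left(T{\left(35 \right)} + 1524\right) \left(-1008\right) = \left(35^{2} + 1524\right) \left(-1008\right) = \left(1225 + 1524\right) \left(-1008\right) = 2749 \left(-1008\right) = -2770992$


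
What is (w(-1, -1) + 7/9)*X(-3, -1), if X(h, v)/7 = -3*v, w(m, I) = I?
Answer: -14/3 ≈ -4.6667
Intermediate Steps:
X(h, v) = -21*v (X(h, v) = 7*(-3*v) = -21*v)
(w(-1, -1) + 7/9)*X(-3, -1) = (-1 + 7/9)*(-21*(-1)) = (-1 + 7*(⅑))*21 = (-1 + 7/9)*21 = -2/9*21 = -14/3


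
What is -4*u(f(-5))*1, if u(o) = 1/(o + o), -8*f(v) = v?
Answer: -16/5 ≈ -3.2000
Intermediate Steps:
f(v) = -v/8
u(o) = 1/(2*o)
-4*u(f(-5))*1 = -2/((-1/8*(-5)))*1 = -2/5/8*1 = -2*8/5*1 = -4*4/5*1 = -16/5*1 = -16/5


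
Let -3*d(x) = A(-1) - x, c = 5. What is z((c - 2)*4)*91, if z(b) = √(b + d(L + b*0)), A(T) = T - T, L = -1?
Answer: 91*√105/3 ≈ 310.82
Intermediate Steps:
A(T) = 0
d(x) = x/3 (d(x) = -(0 - x)/3 = -(-1)*x/3 = x/3)
z(b) = √(-⅓ + b) (z(b) = √(b + (-1 + b*0)/3) = √(b + (-1 + 0)/3) = √(b + (⅓)*(-1)) = √(b - ⅓) = √(-⅓ + b))
z((c - 2)*4)*91 = (√(-3 + 9*((5 - 2)*4))/3)*91 = (√(-3 + 9*(3*4))/3)*91 = (√(-3 + 9*12)/3)*91 = (√(-3 + 108)/3)*91 = (√105/3)*91 = 91*√105/3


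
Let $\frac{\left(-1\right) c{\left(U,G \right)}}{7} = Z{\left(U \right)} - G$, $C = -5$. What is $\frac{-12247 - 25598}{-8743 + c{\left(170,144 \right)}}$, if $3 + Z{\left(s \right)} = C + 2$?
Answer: $\frac{37845}{7693} \approx 4.9194$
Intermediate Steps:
$Z{\left(s \right)} = -6$ ($Z{\left(s \right)} = -3 + \left(-5 + 2\right) = -3 - 3 = -6$)
$c{\left(U,G \right)} = 42 + 7 G$ ($c{\left(U,G \right)} = - 7 \left(-6 - G\right) = 42 + 7 G$)
$\frac{-12247 - 25598}{-8743 + c{\left(170,144 \right)}} = \frac{-12247 - 25598}{-8743 + \left(42 + 7 \cdot 144\right)} = - \frac{37845}{-8743 + \left(42 + 1008\right)} = - \frac{37845}{-8743 + 1050} = - \frac{37845}{-7693} = \left(-37845\right) \left(- \frac{1}{7693}\right) = \frac{37845}{7693}$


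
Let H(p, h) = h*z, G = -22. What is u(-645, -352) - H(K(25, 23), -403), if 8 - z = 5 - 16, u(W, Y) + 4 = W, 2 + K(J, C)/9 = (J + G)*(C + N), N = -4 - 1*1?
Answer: 7008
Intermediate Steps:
N = -5 (N = -4 - 1 = -5)
K(J, C) = -18 + 9*(-22 + J)*(-5 + C) (K(J, C) = -18 + 9*((J - 22)*(C - 5)) = -18 + 9*((-22 + J)*(-5 + C)) = -18 + 9*(-22 + J)*(-5 + C))
u(W, Y) = -4 + W
z = 19 (z = 8 - (5 - 16) = 8 - 1*(-11) = 8 + 11 = 19)
H(p, h) = 19*h (H(p, h) = h*19 = 19*h)
u(-645, -352) - H(K(25, 23), -403) = (-4 - 645) - 19*(-403) = -649 - 1*(-7657) = -649 + 7657 = 7008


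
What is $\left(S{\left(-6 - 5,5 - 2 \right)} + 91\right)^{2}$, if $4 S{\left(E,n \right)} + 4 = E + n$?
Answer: $7744$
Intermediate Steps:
$S{\left(E,n \right)} = -1 + \frac{E}{4} + \frac{n}{4}$ ($S{\left(E,n \right)} = -1 + \frac{E + n}{4} = -1 + \left(\frac{E}{4} + \frac{n}{4}\right) = -1 + \frac{E}{4} + \frac{n}{4}$)
$\left(S{\left(-6 - 5,5 - 2 \right)} + 91\right)^{2} = \left(\left(-1 + \frac{-6 - 5}{4} + \frac{5 - 2}{4}\right) + 91\right)^{2} = \left(\left(-1 + \frac{1}{4} \left(-11\right) + \frac{5 - 2}{4}\right) + 91\right)^{2} = \left(\left(-1 - \frac{11}{4} + \frac{1}{4} \cdot 3\right) + 91\right)^{2} = \left(\left(-1 - \frac{11}{4} + \frac{3}{4}\right) + 91\right)^{2} = \left(-3 + 91\right)^{2} = 88^{2} = 7744$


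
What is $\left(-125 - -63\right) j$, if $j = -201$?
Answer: $12462$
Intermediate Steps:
$\left(-125 - -63\right) j = \left(-125 - -63\right) \left(-201\right) = \left(-125 + 63\right) \left(-201\right) = \left(-62\right) \left(-201\right) = 12462$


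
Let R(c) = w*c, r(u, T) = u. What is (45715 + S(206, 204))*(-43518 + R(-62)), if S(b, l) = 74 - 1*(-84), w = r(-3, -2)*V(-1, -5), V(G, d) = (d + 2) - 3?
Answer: -2047495482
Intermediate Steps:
V(G, d) = -1 + d (V(G, d) = (2 + d) - 3 = -1 + d)
w = 18 (w = -3*(-1 - 5) = -3*(-6) = 18)
S(b, l) = 158 (S(b, l) = 74 + 84 = 158)
R(c) = 18*c
(45715 + S(206, 204))*(-43518 + R(-62)) = (45715 + 158)*(-43518 + 18*(-62)) = 45873*(-43518 - 1116) = 45873*(-44634) = -2047495482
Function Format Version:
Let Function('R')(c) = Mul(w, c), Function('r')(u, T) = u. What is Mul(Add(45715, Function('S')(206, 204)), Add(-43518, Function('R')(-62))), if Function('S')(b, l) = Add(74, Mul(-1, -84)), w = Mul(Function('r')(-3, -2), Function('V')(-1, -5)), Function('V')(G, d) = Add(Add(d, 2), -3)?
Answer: -2047495482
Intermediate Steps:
Function('V')(G, d) = Add(-1, d) (Function('V')(G, d) = Add(Add(2, d), -3) = Add(-1, d))
w = 18 (w = Mul(-3, Add(-1, -5)) = Mul(-3, -6) = 18)
Function('S')(b, l) = 158 (Function('S')(b, l) = Add(74, 84) = 158)
Function('R')(c) = Mul(18, c)
Mul(Add(45715, Function('S')(206, 204)), Add(-43518, Function('R')(-62))) = Mul(Add(45715, 158), Add(-43518, Mul(18, -62))) = Mul(45873, Add(-43518, -1116)) = Mul(45873, -44634) = -2047495482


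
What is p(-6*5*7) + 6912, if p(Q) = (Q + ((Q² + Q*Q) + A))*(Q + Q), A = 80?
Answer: -36982488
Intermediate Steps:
p(Q) = 2*Q*(80 + Q + 2*Q²) (p(Q) = (Q + ((Q² + Q*Q) + 80))*(Q + Q) = (Q + ((Q² + Q²) + 80))*(2*Q) = (Q + (2*Q² + 80))*(2*Q) = (Q + (80 + 2*Q²))*(2*Q) = (80 + Q + 2*Q²)*(2*Q) = 2*Q*(80 + Q + 2*Q²))
p(-6*5*7) + 6912 = 2*(-6*5*7)*(80 - 6*5*7 + 2*(-6*5*7)²) + 6912 = 2*(-30*7)*(80 - 30*7 + 2*(-30*7)²) + 6912 = 2*(-210)*(80 - 210 + 2*(-210)²) + 6912 = 2*(-210)*(80 - 210 + 2*44100) + 6912 = 2*(-210)*(80 - 210 + 88200) + 6912 = 2*(-210)*88070 + 6912 = -36989400 + 6912 = -36982488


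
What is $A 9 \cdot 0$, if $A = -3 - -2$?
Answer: $0$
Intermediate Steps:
$A = -1$ ($A = -3 + 2 = -1$)
$A 9 \cdot 0 = \left(-1\right) 9 \cdot 0 = \left(-9\right) 0 = 0$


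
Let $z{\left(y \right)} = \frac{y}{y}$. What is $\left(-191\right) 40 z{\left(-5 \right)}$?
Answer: $-7640$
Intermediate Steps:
$z{\left(y \right)} = 1$
$\left(-191\right) 40 z{\left(-5 \right)} = \left(-191\right) 40 \cdot 1 = \left(-7640\right) 1 = -7640$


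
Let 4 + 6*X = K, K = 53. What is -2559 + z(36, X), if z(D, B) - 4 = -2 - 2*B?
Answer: -7720/3 ≈ -2573.3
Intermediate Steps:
X = 49/6 (X = -⅔ + (⅙)*53 = -⅔ + 53/6 = 49/6 ≈ 8.1667)
z(D, B) = 2 - 2*B (z(D, B) = 4 + (-2 - 2*B) = 2 - 2*B)
-2559 + z(36, X) = -2559 + (2 - 2*49/6) = -2559 + (2 - 49/3) = -2559 - 43/3 = -7720/3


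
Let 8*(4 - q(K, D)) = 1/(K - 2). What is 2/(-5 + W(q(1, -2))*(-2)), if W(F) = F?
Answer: -8/53 ≈ -0.15094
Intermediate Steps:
q(K, D) = 4 - 1/(8*(-2 + K)) (q(K, D) = 4 - 1/(8*(K - 2)) = 4 - 1/(8*(-2 + K)))
2/(-5 + W(q(1, -2))*(-2)) = 2/(-5 + ((-65 + 32*1)/(8*(-2 + 1)))*(-2)) = 2/(-5 + ((⅛)*(-65 + 32)/(-1))*(-2)) = 2/(-5 + ((⅛)*(-1)*(-33))*(-2)) = 2/(-5 + (33/8)*(-2)) = 2/(-5 - 33/4) = 2/(-53/4) = -4/53*2 = -8/53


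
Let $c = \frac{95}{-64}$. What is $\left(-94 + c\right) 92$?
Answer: $- \frac{140553}{16} \approx -8784.6$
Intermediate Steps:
$c = - \frac{95}{64}$ ($c = 95 \left(- \frac{1}{64}\right) = - \frac{95}{64} \approx -1.4844$)
$\left(-94 + c\right) 92 = \left(-94 - \frac{95}{64}\right) 92 = \left(- \frac{6111}{64}\right) 92 = - \frac{140553}{16}$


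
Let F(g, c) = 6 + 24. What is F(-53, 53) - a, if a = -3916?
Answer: 3946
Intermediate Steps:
F(g, c) = 30
F(-53, 53) - a = 30 - 1*(-3916) = 30 + 3916 = 3946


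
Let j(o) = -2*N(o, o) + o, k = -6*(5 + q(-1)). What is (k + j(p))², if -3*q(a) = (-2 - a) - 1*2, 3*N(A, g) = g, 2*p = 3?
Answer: 5041/4 ≈ 1260.3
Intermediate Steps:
p = 3/2 (p = (½)*3 = 3/2 ≈ 1.5000)
N(A, g) = g/3
q(a) = 4/3 + a/3 (q(a) = -((-2 - a) - 1*2)/3 = -((-2 - a) - 2)/3 = -(-4 - a)/3 = 4/3 + a/3)
k = -36 (k = -6*(5 + (4/3 + (⅓)*(-1))) = -6*(5 + (4/3 - ⅓)) = -6*(5 + 1) = -6*6 = -36)
j(o) = o/3 (j(o) = -2*o/3 + o = o/3)
(k + j(p))² = (-36 + (⅓)*(3/2))² = (-36 + ½)² = (-71/2)² = 5041/4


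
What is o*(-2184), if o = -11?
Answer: 24024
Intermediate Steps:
o*(-2184) = -11*(-2184) = 24024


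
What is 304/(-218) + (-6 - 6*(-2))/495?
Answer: -24862/17985 ≈ -1.3824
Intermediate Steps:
304/(-218) + (-6 - 6*(-2))/495 = 304*(-1/218) + (-6 + 12)*(1/495) = -152/109 + 6*(1/495) = -152/109 + 2/165 = -24862/17985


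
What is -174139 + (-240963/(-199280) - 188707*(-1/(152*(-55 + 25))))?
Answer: -989247134843/5679480 ≈ -1.7418e+5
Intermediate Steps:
-174139 + (-240963/(-199280) - 188707*(-1/(152*(-55 + 25)))) = -174139 + (-240963*(-1/199280) - 188707/((-152*(-30)))) = -174139 + (240963/199280 - 188707/4560) = -174139 - 228167123/5679480 = -989247134843/5679480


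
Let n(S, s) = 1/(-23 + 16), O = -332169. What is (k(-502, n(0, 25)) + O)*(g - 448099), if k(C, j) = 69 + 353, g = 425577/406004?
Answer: 60354586013020793/406004 ≈ 1.4866e+11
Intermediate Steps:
n(S, s) = -1/7 (n(S, s) = 1/(-7) = -1/7)
g = 425577/406004 (g = 425577*(1/406004) = 425577/406004 ≈ 1.0482)
k(C, j) = 422
(k(-502, n(0, 25)) + O)*(g - 448099) = (422 - 332169)*(425577/406004 - 448099) = -331747*(-181929560819/406004) = 60354586013020793/406004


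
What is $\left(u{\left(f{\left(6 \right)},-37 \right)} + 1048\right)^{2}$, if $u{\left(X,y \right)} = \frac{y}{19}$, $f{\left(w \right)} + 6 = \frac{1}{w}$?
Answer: $\frac{395015625}{361} \approx 1.0942 \cdot 10^{6}$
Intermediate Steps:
$f{\left(w \right)} = -6 + \frac{1}{w}$
$u{\left(X,y \right)} = \frac{y}{19}$ ($u{\left(X,y \right)} = y \frac{1}{19} = \frac{y}{19}$)
$\left(u{\left(f{\left(6 \right)},-37 \right)} + 1048\right)^{2} = \left(\frac{1}{19} \left(-37\right) + 1048\right)^{2} = \left(- \frac{37}{19} + 1048\right)^{2} = \left(\frac{19875}{19}\right)^{2} = \frac{395015625}{361}$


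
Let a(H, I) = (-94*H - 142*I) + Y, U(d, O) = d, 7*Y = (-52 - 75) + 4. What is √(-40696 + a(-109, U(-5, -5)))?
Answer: I*√1458121/7 ≈ 172.5*I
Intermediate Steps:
Y = -123/7 (Y = ((-52 - 75) + 4)/7 = (-127 + 4)/7 = (⅐)*(-123) = -123/7 ≈ -17.571)
a(H, I) = -123/7 - 142*I - 94*H (a(H, I) = (-94*H - 142*I) - 123/7 = (-142*I - 94*H) - 123/7 = -123/7 - 142*I - 94*H)
√(-40696 + a(-109, U(-5, -5))) = √(-40696 + (-123/7 - 142*(-5) - 94*(-109))) = √(-40696 + (-123/7 + 710 + 10246)) = √(-40696 + 76569/7) = √(-208303/7) = I*√1458121/7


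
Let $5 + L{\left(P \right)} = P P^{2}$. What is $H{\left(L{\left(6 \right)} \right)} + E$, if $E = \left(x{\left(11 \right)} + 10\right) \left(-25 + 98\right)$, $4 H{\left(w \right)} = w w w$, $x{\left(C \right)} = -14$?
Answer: $\frac{9392763}{4} \approx 2.3482 \cdot 10^{6}$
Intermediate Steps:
$L{\left(P \right)} = -5 + P^{3}$ ($L{\left(P \right)} = -5 + P P^{2} = -5 + P^{3}$)
$H{\left(w \right)} = \frac{w^{3}}{4}$ ($H{\left(w \right)} = \frac{w w w}{4} = \frac{w^{2} w}{4} = \frac{w^{3}}{4}$)
$E = -292$ ($E = \left(-14 + 10\right) \left(-25 + 98\right) = \left(-4\right) 73 = -292$)
$H{\left(L{\left(6 \right)} \right)} + E = \frac{\left(-5 + 6^{3}\right)^{3}}{4} - 292 = \frac{\left(-5 + 216\right)^{3}}{4} - 292 = \frac{211^{3}}{4} - 292 = \frac{1}{4} \cdot 9393931 - 292 = \frac{9393931}{4} - 292 = \frac{9392763}{4}$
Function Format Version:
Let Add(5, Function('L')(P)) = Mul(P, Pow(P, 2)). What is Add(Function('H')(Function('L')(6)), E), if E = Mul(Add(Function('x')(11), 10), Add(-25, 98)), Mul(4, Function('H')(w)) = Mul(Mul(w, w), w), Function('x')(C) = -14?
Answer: Rational(9392763, 4) ≈ 2.3482e+6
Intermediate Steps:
Function('L')(P) = Add(-5, Pow(P, 3)) (Function('L')(P) = Add(-5, Mul(P, Pow(P, 2))) = Add(-5, Pow(P, 3)))
Function('H')(w) = Mul(Rational(1, 4), Pow(w, 3)) (Function('H')(w) = Mul(Rational(1, 4), Mul(Mul(w, w), w)) = Mul(Rational(1, 4), Mul(Pow(w, 2), w)) = Mul(Rational(1, 4), Pow(w, 3)))
E = -292 (E = Mul(Add(-14, 10), Add(-25, 98)) = Mul(-4, 73) = -292)
Add(Function('H')(Function('L')(6)), E) = Add(Mul(Rational(1, 4), Pow(Add(-5, Pow(6, 3)), 3)), -292) = Add(Mul(Rational(1, 4), Pow(Add(-5, 216), 3)), -292) = Add(Mul(Rational(1, 4), Pow(211, 3)), -292) = Add(Mul(Rational(1, 4), 9393931), -292) = Add(Rational(9393931, 4), -292) = Rational(9392763, 4)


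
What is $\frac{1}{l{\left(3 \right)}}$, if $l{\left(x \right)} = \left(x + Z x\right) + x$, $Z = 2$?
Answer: $\frac{1}{12} \approx 0.083333$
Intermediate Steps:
$l{\left(x \right)} = 4 x$ ($l{\left(x \right)} = \left(x + 2 x\right) + x = 3 x + x = 4 x$)
$\frac{1}{l{\left(3 \right)}} = \frac{1}{4 \cdot 3} = \frac{1}{12}$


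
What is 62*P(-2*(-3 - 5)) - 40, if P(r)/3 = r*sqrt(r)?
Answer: 11864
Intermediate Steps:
P(r) = 3*r**(3/2) (P(r) = 3*(r*sqrt(r)) = 3*r**(3/2))
62*P(-2*(-3 - 5)) - 40 = 62*(3*(-2*(-3 - 5))**(3/2)) - 40 = 62*(3*(-2*(-8))**(3/2)) - 40 = 62*(3*16**(3/2)) - 40 = 62*(3*64) - 40 = 62*192 - 40 = 11904 - 40 = 11864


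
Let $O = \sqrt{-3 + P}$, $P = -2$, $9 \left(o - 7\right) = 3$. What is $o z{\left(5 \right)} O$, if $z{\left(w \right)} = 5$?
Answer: $\frac{110 i \sqrt{5}}{3} \approx 81.989 i$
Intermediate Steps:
$o = \frac{22}{3}$ ($o = 7 + \frac{1}{9} \cdot 3 = 7 + \frac{1}{3} = \frac{22}{3} \approx 7.3333$)
$O = i \sqrt{5}$ ($O = \sqrt{-3 - 2} = \sqrt{-5} = i \sqrt{5} \approx 2.2361 i$)
$o z{\left(5 \right)} O = \frac{22}{3} \cdot 5 i \sqrt{5} = \frac{110 i \sqrt{5}}{3}$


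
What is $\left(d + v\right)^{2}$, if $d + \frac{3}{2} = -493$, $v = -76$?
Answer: $\frac{1301881}{4} \approx 3.2547 \cdot 10^{5}$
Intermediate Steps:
$d = - \frac{989}{2}$ ($d = - \frac{3}{2} - 493 = - \frac{989}{2} \approx -494.5$)
$\left(d + v\right)^{2} = \left(- \frac{989}{2} - 76\right)^{2} = \left(- \frac{1141}{2}\right)^{2} = \frac{1301881}{4}$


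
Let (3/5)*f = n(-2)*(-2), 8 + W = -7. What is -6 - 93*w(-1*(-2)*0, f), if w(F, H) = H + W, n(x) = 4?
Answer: 2629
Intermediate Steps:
W = -15 (W = -8 - 7 = -15)
f = -40/3 (f = 5*(4*(-2))/3 = (5/3)*(-8) = -40/3 ≈ -13.333)
w(F, H) = -15 + H (w(F, H) = H - 15 = -15 + H)
-6 - 93*w(-1*(-2)*0, f) = -6 - 93*(-15 - 40/3) = -6 - 93*(-85/3) = -6 + 2635 = 2629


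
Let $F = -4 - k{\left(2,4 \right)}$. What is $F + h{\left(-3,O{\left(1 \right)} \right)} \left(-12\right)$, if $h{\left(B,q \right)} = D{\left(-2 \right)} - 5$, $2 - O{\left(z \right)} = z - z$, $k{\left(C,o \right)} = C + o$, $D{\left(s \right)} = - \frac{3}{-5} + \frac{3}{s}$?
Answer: $\frac{304}{5} \approx 60.8$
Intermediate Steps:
$D{\left(s \right)} = \frac{3}{5} + \frac{3}{s}$ ($D{\left(s \right)} = \left(-3\right) \left(- \frac{1}{5}\right) + \frac{3}{s} = \frac{3}{5} + \frac{3}{s}$)
$O{\left(z \right)} = 2$ ($O{\left(z \right)} = 2 - \left(z - z\right) = 2 - 0 = 2 + 0 = 2$)
$h{\left(B,q \right)} = - \frac{59}{10}$ ($h{\left(B,q \right)} = \left(\frac{3}{5} + \frac{3}{-2}\right) - 5 = \left(\frac{3}{5} + 3 \left(- \frac{1}{2}\right)\right) - 5 = \left(\frac{3}{5} - \frac{3}{2}\right) - 5 = - \frac{9}{10} - 5 = - \frac{59}{10}$)
$F = -10$ ($F = -4 - \left(2 + 4\right) = -4 - 6 = -10$)
$F + h{\left(-3,O{\left(1 \right)} \right)} \left(-12\right) = -10 - - \frac{354}{5} = -10 + \frac{354}{5} = \frac{304}{5}$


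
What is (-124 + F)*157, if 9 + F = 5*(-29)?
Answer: -43646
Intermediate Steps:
F = -154 (F = -9 + 5*(-29) = -9 - 145 = -154)
(-124 + F)*157 = (-124 - 154)*157 = -278*157 = -43646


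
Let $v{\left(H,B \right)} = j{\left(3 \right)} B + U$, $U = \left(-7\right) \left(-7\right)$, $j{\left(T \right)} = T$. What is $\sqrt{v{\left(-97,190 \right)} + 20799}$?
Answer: $\sqrt{21418} \approx 146.35$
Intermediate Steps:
$U = 49$
$v{\left(H,B \right)} = 49 + 3 B$ ($v{\left(H,B \right)} = 3 B + 49 = 49 + 3 B$)
$\sqrt{v{\left(-97,190 \right)} + 20799} = \sqrt{\left(49 + 3 \cdot 190\right) + 20799} = \sqrt{\left(49 + 570\right) + 20799} = \sqrt{619 + 20799} = \sqrt{21418}$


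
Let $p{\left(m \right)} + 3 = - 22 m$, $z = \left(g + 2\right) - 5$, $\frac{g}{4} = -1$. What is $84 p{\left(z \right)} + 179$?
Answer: $12863$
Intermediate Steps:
$g = -4$ ($g = 4 \left(-1\right) = -4$)
$z = -7$ ($z = \left(-4 + 2\right) - 5 = -2 - 5 = -7$)
$p{\left(m \right)} = -3 - 22 m$
$84 p{\left(z \right)} + 179 = 84 \left(-3 - -154\right) + 179 = 84 \left(-3 + 154\right) + 179 = 84 \cdot 151 + 179 = 12684 + 179 = 12863$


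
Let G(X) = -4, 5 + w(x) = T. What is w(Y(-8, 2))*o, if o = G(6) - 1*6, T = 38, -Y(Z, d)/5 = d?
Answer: -330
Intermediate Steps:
Y(Z, d) = -5*d
w(x) = 33 (w(x) = -5 + 38 = 33)
o = -10 (o = -4 - 1*6 = -4 - 6 = -10)
w(Y(-8, 2))*o = 33*(-10) = -330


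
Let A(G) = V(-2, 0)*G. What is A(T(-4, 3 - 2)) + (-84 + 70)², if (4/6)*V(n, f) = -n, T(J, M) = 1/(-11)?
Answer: 2153/11 ≈ 195.73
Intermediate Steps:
T(J, M) = -1/11
V(n, f) = -3*n/2 (V(n, f) = 3*(-n)/2 = -3*n/2)
A(G) = 3*G (A(G) = (-3/2*(-2))*G = 3*G)
A(T(-4, 3 - 2)) + (-84 + 70)² = 3*(-1/11) + (-84 + 70)² = -3/11 + (-14)² = -3/11 + 196 = 2153/11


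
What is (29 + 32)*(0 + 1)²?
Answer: 61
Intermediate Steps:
(29 + 32)*(0 + 1)² = 61*1² = 61*1 = 61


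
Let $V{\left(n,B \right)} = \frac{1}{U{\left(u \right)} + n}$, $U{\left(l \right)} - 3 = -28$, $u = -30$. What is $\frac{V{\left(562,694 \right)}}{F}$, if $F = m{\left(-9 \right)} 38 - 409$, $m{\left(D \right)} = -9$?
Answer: $- \frac{1}{403287} \approx -2.4796 \cdot 10^{-6}$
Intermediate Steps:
$U{\left(l \right)} = -25$ ($U{\left(l \right)} = 3 - 28 = -25$)
$F = -751$ ($F = \left(-9\right) 38 - 409 = -342 - 409 = -751$)
$V{\left(n,B \right)} = \frac{1}{-25 + n}$
$\frac{V{\left(562,694 \right)}}{F} = \frac{1}{\left(-25 + 562\right) \left(-751\right)} = \frac{1}{537} \left(- \frac{1}{751}\right) = - \frac{1}{403287}$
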